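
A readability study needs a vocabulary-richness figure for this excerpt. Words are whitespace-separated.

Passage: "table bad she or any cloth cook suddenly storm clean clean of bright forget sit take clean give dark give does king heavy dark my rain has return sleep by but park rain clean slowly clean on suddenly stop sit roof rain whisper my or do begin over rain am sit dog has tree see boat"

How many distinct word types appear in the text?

Distinct types: {am, any, bad, begin, boat, bright, but, by, clean, cloth, cook, dark, do, does, dog, forget, give, has, heavy, king, my, of, on, or, over, park, rain, return, roof, see, she, sit, sleep, slowly, stop, storm, suddenly, table, take, tree, whisper}
V = 41

41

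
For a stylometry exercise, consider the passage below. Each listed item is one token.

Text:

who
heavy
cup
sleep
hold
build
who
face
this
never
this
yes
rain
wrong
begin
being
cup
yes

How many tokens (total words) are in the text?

Tokens: who, heavy, cup, sleep, hold, build, who, face, this, never, this, yes, rain, wrong, begin, being, cup, yes
N = 18

18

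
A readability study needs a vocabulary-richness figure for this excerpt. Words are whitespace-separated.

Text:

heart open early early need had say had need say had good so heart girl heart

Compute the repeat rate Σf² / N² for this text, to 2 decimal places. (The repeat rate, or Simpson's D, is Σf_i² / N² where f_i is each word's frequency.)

0.13

Frequencies: heart:3, had:3, early:2, need:2, say:2, open:1, good:1, so:1, girl:1
Σf² = 34; N² = 256
Repeat rate = 34 / 256 = 0.13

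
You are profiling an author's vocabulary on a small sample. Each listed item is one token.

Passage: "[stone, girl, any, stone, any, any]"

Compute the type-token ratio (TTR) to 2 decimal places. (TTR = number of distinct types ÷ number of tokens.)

0.50

N = 6 tokens, V = 3 types.
TTR = V / N = 3 / 6 = 0.50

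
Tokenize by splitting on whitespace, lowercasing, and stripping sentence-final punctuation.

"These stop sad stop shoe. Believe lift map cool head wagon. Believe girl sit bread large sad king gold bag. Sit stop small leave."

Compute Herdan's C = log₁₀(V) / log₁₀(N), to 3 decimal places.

N = 24, V = 19.
log₁₀(V) = 1.278754, log₁₀(N) = 1.380211
C = 1.278754 / 1.380211 = 0.926

0.926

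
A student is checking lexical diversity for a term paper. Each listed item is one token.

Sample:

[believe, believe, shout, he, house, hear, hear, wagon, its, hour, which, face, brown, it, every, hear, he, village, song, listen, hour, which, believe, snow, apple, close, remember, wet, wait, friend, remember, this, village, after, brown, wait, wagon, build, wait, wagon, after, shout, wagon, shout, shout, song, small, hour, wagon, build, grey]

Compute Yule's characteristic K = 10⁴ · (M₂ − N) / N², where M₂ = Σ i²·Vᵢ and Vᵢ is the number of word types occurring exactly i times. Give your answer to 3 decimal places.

276.817

Frequencies: wagon:5, shout:4, believe:3, hear:3, hour:3, wait:3, he:2, which:2, brown:2, village:2, song:2, remember:2, after:2, build:2, house:1, its:1, face:1, it:1, every:1, listen:1, … (8 more, each freq 1)
N = 51. Frequency spectrum: V_1=14, V_2=8, V_3=4, V_4=1, V_5=1
M₂ = 1²·14 + 2²·8 + 3²·4 + 4²·1 + 5²·1 = 123
K = 10000 × (123 − 51) / 51² = 276.817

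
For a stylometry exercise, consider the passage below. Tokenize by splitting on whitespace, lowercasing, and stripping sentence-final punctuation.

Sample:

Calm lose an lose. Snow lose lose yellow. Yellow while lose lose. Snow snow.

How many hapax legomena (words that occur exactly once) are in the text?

3

Frequencies: lose:6, snow:3, yellow:2, calm:1, an:1, while:1
Hapax (freq=1): an, calm, while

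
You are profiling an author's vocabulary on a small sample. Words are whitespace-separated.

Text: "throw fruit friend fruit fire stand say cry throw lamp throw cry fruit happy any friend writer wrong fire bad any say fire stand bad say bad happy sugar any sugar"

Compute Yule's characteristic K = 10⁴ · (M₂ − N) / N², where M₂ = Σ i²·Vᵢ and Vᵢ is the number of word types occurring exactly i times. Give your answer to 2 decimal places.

478.67

Frequencies: throw:3, fruit:3, fire:3, say:3, any:3, bad:3, friend:2, stand:2, cry:2, happy:2, sugar:2, lamp:1, writer:1, wrong:1
N = 31. Frequency spectrum: V_1=3, V_2=5, V_3=6
M₂ = 1²·3 + 2²·5 + 3²·6 = 77
K = 10000 × (77 − 31) / 31² = 478.67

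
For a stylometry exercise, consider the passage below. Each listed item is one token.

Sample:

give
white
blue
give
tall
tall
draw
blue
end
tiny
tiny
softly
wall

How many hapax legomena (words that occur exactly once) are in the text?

Frequencies: give:2, blue:2, tall:2, tiny:2, white:1, draw:1, end:1, softly:1, wall:1
Hapax (freq=1): draw, end, softly, wall, white

5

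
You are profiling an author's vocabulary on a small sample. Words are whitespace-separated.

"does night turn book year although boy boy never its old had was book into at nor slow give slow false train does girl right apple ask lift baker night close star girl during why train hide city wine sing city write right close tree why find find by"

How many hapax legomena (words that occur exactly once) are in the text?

25

Frequencies: does:2, night:2, book:2, boy:2, slow:2, train:2, girl:2, right:2, close:2, why:2, city:2, find:2, turn:1, year:1, although:1, never:1, its:1, old:1, had:1, was:1, … (17 more, each freq 1)
Hapax (freq=1): although, apple, ask, at, baker, by, during, false, give, had, hide, into, its, lift, never, nor, old, sing, star, tree, turn, was, wine, write, year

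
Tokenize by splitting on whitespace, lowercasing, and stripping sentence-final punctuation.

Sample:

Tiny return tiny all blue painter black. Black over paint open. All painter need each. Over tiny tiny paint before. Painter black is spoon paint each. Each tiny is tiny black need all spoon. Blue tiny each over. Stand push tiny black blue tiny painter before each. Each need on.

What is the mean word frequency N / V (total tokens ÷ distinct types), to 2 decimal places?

2.94

N = 50 tokens, V = 17 types.
Mean frequency = N / V = 50 / 17 = 2.94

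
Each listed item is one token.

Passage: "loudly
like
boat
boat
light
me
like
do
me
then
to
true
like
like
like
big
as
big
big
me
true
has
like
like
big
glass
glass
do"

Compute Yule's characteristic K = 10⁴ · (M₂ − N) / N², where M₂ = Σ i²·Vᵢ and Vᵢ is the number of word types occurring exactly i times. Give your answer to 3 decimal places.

867.347

Frequencies: like:7, big:4, me:3, boat:2, do:2, true:2, glass:2, loudly:1, light:1, then:1, to:1, as:1, has:1
N = 28. Frequency spectrum: V_1=6, V_2=4, V_3=1, V_4=1, V_7=1
M₂ = 1²·6 + 2²·4 + 3²·1 + 4²·1 + 7²·1 = 96
K = 10000 × (96 − 28) / 28² = 867.347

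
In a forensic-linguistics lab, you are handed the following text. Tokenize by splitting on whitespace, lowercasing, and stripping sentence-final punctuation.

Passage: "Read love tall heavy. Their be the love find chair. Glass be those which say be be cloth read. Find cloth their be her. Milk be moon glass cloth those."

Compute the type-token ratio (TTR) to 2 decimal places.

0.57

N = 30 tokens, V = 17 types.
TTR = V / N = 17 / 30 = 0.57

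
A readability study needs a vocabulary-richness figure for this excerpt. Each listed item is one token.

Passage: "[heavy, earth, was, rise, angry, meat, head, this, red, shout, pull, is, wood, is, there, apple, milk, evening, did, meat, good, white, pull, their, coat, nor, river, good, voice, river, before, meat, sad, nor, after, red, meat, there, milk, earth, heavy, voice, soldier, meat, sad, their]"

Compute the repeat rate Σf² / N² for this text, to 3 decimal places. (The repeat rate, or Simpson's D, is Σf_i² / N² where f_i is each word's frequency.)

0.043

Frequencies: meat:5, heavy:2, earth:2, red:2, pull:2, is:2, there:2, milk:2, good:2, their:2, nor:2, river:2, voice:2, sad:2, was:1, rise:1, angry:1, head:1, this:1, shout:1, … (9 more, each freq 1)
Σf² = 92; N² = 2116
Repeat rate = 92 / 2116 = 0.043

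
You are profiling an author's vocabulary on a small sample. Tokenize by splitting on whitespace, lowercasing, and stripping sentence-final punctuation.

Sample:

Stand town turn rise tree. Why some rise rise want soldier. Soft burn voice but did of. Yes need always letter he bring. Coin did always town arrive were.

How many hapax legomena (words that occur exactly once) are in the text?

20

Frequencies: rise:3, town:2, did:2, always:2, stand:1, turn:1, tree:1, why:1, some:1, want:1, soldier:1, soft:1, burn:1, voice:1, but:1, of:1, yes:1, need:1, letter:1, he:1, … (4 more, each freq 1)
Hapax (freq=1): arrive, bring, burn, but, coin, he, letter, need, of, soft, soldier, some, stand, tree, turn, voice, want, were, why, yes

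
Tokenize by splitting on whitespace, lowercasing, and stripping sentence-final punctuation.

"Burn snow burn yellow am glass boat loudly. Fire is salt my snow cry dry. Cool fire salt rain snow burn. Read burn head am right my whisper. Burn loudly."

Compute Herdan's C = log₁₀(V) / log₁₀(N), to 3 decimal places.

N = 30, V = 19.
log₁₀(V) = 1.278754, log₁₀(N) = 1.477121
C = 1.278754 / 1.477121 = 0.866

0.866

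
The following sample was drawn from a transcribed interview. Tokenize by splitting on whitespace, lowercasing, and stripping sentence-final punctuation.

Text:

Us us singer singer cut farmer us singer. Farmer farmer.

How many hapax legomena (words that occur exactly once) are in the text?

1

Frequencies: us:3, singer:3, farmer:3, cut:1
Hapax (freq=1): cut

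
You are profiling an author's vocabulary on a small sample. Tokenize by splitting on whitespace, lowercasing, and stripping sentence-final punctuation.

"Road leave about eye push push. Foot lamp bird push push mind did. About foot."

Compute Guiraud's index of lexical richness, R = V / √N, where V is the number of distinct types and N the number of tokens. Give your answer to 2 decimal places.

N = 15, V = 10.
√N = 3.872983
R = 10 / 3.872983 = 2.58

2.58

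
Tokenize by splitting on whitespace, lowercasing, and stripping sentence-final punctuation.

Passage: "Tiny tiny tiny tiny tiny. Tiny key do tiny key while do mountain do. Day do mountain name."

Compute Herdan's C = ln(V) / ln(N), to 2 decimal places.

N = 18, V = 7.
ln(V) = 1.945910, ln(N) = 2.890372
C = 1.945910 / 2.890372 = 0.67

0.67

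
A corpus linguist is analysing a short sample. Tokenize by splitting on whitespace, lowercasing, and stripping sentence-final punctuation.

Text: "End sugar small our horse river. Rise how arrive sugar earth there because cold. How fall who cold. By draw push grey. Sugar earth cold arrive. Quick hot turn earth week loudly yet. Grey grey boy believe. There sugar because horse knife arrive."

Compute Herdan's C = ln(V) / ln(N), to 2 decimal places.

0.89

N = 43, V = 28.
ln(V) = 3.332205, ln(N) = 3.761200
C = 3.332205 / 3.761200 = 0.89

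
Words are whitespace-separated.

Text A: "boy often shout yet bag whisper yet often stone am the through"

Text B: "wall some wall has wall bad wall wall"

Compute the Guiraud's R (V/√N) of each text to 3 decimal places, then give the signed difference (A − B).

1.473

A: V=10, N=12, R=2.887
B: V=4, N=8, R=1.414
Difference = 2.887 − 1.414 = 1.473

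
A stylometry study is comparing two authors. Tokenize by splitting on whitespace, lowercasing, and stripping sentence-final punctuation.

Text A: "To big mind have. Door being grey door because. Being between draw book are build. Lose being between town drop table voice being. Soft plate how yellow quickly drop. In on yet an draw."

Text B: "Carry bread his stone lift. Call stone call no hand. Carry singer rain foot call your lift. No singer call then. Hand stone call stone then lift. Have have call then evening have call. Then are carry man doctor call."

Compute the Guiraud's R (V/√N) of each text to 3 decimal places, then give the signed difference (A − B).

1.784

A: V=27, N=34, R=4.630
B: V=18, N=40, R=2.846
Difference = 4.630 − 2.846 = 1.784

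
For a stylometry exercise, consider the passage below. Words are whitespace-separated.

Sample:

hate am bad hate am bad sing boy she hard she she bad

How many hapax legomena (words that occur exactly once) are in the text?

Frequencies: bad:3, she:3, hate:2, am:2, sing:1, boy:1, hard:1
Hapax (freq=1): boy, hard, sing

3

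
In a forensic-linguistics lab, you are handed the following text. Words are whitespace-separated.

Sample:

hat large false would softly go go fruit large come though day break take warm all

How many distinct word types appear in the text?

Distinct types: {all, break, come, day, false, fruit, go, hat, large, softly, take, though, warm, would}
V = 14

14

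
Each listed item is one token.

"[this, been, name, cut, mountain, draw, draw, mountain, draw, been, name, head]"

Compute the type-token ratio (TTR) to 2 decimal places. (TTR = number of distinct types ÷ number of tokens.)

0.58

N = 12 tokens, V = 7 types.
TTR = V / N = 7 / 12 = 0.58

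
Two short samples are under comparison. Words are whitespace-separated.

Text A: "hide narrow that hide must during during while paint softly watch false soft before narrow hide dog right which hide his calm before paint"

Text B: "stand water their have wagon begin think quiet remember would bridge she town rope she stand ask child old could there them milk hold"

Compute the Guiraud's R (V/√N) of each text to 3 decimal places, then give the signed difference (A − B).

-1.021

A: V=17, N=24, R=3.470
B: V=22, N=24, R=4.491
Difference = 3.470 − 4.491 = -1.021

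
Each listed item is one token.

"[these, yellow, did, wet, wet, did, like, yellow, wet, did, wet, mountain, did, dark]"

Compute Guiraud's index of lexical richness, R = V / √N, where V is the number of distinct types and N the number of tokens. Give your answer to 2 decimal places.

1.87

N = 14, V = 7.
√N = 3.741657
R = 7 / 3.741657 = 1.87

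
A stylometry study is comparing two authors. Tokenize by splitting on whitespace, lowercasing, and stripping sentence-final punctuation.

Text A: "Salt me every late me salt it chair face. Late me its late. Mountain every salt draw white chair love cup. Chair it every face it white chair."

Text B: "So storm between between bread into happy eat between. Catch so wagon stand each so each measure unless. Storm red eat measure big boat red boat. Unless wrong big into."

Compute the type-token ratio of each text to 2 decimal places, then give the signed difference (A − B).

TTR(A) = 13/28 = 0.46
TTR(B) = 17/30 = 0.57
Difference = 0.46 − 0.57 = -0.11

-0.11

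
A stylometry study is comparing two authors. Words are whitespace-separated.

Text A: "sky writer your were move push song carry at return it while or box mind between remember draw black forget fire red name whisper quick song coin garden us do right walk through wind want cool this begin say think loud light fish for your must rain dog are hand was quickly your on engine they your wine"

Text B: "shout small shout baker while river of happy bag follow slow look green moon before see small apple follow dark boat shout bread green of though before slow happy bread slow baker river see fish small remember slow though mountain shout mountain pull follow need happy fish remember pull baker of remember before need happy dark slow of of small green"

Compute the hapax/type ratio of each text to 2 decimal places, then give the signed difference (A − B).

0.72

A: hapax=52, V=54, ratio=0.96
B: hapax=6, V=25, ratio=0.24
Difference = 0.96 − 0.24 = 0.72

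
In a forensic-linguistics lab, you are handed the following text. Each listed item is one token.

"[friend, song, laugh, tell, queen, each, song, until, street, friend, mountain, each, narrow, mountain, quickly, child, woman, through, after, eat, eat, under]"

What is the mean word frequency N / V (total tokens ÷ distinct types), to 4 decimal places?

1.2941

N = 22 tokens, V = 17 types.
Mean frequency = N / V = 22 / 17 = 1.2941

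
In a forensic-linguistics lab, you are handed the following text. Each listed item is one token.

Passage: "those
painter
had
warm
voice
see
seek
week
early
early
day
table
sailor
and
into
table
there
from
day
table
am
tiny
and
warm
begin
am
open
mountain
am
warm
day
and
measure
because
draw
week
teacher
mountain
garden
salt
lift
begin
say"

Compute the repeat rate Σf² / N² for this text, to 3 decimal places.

Frequencies: warm:3, day:3, table:3, and:3, am:3, week:2, early:2, begin:2, mountain:2, those:1, painter:1, had:1, voice:1, see:1, seek:1, sailor:1, into:1, there:1, from:1, tiny:1, … (9 more, each freq 1)
Σf² = 81; N² = 1849
Repeat rate = 81 / 1849 = 0.044

0.044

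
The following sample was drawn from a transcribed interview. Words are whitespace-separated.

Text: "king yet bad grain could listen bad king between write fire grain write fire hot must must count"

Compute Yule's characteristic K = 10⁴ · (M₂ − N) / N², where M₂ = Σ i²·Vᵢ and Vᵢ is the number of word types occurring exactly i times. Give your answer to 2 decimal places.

370.37

Frequencies: king:2, bad:2, grain:2, write:2, fire:2, must:2, yet:1, could:1, listen:1, between:1, hot:1, count:1
N = 18. Frequency spectrum: V_1=6, V_2=6
M₂ = 1²·6 + 2²·6 = 30
K = 10000 × (30 − 18) / 18² = 370.37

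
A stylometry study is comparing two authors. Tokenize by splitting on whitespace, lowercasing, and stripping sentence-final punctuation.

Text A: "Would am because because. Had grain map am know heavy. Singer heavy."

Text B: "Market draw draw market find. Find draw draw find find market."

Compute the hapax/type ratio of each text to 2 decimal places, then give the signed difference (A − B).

0.67

A: hapax=6, V=9, ratio=0.67
B: hapax=0, V=3, ratio=0.00
Difference = 0.67 − 0.00 = 0.67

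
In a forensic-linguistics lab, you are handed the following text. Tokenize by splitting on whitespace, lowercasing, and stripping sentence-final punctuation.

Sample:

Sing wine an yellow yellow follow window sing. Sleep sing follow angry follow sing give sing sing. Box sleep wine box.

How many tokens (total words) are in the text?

21

Tokens: sing, wine, an, yellow, yellow, follow, window, sing, sleep, sing, follow, angry, follow, sing, give, sing, sing, box, sleep, wine, box
N = 21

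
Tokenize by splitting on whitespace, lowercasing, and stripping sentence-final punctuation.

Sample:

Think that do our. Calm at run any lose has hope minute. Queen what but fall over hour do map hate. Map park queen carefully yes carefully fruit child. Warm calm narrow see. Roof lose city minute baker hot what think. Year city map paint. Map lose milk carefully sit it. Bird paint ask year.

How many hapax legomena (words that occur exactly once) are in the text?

27

Frequencies: map:4, lose:3, carefully:3, think:2, do:2, calm:2, minute:2, queen:2, what:2, city:2, year:2, paint:2, that:1, our:1, at:1, run:1, any:1, has:1, hope:1, but:1, … (19 more, each freq 1)
Hapax (freq=1): any, ask, at, baker, bird, but, child, fall, fruit, has, hate, hope, hot, hour, it, milk, narrow, our, over, park, roof, run, see, sit, that, warm, yes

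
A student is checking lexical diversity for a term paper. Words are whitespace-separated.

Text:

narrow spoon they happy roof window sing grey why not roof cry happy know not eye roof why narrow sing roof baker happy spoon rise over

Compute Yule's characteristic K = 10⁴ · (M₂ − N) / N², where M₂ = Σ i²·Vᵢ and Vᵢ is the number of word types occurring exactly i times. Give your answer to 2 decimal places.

414.20

Frequencies: roof:4, happy:3, narrow:2, spoon:2, sing:2, why:2, not:2, they:1, window:1, grey:1, cry:1, know:1, eye:1, baker:1, rise:1, over:1
N = 26. Frequency spectrum: V_1=9, V_2=5, V_3=1, V_4=1
M₂ = 1²·9 + 2²·5 + 3²·1 + 4²·1 = 54
K = 10000 × (54 − 26) / 26² = 414.20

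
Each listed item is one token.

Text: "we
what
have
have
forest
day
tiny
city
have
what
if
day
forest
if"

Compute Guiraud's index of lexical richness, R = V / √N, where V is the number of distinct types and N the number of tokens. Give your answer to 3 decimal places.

2.138

N = 14, V = 8.
√N = 3.741657
R = 8 / 3.741657 = 2.138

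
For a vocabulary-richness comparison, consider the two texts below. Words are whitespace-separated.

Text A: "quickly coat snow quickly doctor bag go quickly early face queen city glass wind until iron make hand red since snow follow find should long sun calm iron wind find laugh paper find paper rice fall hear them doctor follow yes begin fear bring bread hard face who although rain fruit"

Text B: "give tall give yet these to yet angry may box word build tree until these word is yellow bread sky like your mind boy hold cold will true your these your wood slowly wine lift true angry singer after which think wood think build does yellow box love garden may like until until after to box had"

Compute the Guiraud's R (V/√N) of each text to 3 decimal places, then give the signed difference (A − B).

A: V=40, N=51, R=5.601
B: V=36, N=57, R=4.768
Difference = 5.601 − 4.768 = 0.833

0.833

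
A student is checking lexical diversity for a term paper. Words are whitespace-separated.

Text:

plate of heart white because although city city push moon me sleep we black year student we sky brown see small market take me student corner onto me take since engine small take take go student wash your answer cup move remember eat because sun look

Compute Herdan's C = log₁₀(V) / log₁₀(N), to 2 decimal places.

0.93

N = 46, V = 35.
log₁₀(V) = 1.544068, log₁₀(N) = 1.662758
C = 1.544068 / 1.662758 = 0.93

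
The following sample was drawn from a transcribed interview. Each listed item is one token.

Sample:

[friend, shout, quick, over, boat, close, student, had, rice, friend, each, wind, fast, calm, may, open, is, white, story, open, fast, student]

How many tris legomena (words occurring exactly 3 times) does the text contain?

Frequencies: friend:2, student:2, fast:2, open:2, shout:1, quick:1, over:1, boat:1, close:1, had:1, rice:1, each:1, wind:1, calm:1, may:1, is:1, white:1, story:1
Words with frequency 3: (none)

0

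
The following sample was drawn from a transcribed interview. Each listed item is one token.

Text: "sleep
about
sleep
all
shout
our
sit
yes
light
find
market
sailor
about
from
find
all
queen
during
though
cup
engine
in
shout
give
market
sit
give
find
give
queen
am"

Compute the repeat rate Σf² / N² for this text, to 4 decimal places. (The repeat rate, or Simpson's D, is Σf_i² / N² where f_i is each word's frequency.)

0.0593

Frequencies: find:3, give:3, sleep:2, about:2, all:2, shout:2, sit:2, market:2, queen:2, our:1, yes:1, light:1, sailor:1, from:1, during:1, though:1, cup:1, engine:1, in:1, am:1
Σf² = 57; N² = 961
Repeat rate = 57 / 961 = 0.0593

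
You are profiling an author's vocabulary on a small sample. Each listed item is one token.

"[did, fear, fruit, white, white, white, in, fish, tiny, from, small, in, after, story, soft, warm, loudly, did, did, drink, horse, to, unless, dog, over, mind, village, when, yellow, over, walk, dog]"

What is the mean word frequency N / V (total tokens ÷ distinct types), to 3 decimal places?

N = 32 tokens, V = 25 types.
Mean frequency = N / V = 32 / 25 = 1.280

1.280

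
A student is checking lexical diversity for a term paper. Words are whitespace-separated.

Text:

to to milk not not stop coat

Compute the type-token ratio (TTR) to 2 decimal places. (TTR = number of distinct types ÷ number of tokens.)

0.71

N = 7 tokens, V = 5 types.
TTR = V / N = 5 / 7 = 0.71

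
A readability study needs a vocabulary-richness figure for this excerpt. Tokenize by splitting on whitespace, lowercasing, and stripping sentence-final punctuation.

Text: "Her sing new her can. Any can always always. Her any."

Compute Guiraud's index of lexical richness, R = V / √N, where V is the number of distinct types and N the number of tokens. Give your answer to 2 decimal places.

N = 11, V = 6.
√N = 3.316625
R = 6 / 3.316625 = 1.81

1.81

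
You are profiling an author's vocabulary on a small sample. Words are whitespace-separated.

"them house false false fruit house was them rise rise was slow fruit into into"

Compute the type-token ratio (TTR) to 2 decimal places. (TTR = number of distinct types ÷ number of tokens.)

N = 15 tokens, V = 8 types.
TTR = V / N = 8 / 15 = 0.53

0.53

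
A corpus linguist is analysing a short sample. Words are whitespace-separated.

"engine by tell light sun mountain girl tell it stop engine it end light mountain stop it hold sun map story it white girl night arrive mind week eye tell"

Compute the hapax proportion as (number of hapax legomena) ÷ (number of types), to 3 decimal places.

0.579

Frequencies: it:4, tell:3, engine:2, light:2, sun:2, mountain:2, girl:2, stop:2, by:1, end:1, hold:1, map:1, story:1, white:1, night:1, arrive:1, mind:1, week:1, eye:1
Hapax count = 11; type count = 19.
Ratio = 11 / 19 = 0.579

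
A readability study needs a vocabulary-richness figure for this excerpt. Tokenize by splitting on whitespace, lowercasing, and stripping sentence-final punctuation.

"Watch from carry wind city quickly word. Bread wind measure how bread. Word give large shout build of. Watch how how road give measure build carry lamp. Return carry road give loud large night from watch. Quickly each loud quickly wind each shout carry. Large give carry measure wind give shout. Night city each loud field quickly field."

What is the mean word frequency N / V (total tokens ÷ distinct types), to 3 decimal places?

N = 58 tokens, V = 22 types.
Mean frequency = N / V = 58 / 22 = 2.636

2.636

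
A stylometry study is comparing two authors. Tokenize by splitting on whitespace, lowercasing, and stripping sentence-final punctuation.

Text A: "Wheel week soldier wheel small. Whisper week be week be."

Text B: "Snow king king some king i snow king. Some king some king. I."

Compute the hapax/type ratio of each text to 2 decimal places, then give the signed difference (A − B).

0.50

A: hapax=3, V=6, ratio=0.50
B: hapax=0, V=4, ratio=0.00
Difference = 0.50 − 0.00 = 0.50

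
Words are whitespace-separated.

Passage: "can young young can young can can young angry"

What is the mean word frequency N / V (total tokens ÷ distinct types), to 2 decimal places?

3.00

N = 9 tokens, V = 3 types.
Mean frequency = N / V = 9 / 3 = 3.00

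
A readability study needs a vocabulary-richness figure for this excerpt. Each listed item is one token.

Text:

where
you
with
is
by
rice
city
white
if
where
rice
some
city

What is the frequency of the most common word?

Frequencies: where:2, rice:2, city:2, you:1, with:1, is:1, by:1, white:1, if:1, some:1
Most common: 'where' with frequency 2.

2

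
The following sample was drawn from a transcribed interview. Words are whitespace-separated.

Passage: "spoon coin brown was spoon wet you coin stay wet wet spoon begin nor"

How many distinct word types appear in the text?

Distinct types: {begin, brown, coin, nor, spoon, stay, was, wet, you}
V = 9

9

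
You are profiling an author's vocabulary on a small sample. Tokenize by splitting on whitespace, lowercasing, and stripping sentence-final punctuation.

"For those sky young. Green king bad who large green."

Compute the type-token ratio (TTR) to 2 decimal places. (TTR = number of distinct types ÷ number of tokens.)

N = 10 tokens, V = 9 types.
TTR = V / N = 9 / 10 = 0.90

0.90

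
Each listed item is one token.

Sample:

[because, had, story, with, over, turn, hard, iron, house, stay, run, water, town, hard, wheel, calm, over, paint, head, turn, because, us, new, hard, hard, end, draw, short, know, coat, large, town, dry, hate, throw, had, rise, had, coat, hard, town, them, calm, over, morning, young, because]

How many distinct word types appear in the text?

Distinct types: {because, calm, coat, draw, dry, end, had, hard, hate, head, house, iron, know, large, morning, new, over, paint, rise, run, short, stay, story, them, throw, town, turn, us, water, wheel, with, young}
V = 32

32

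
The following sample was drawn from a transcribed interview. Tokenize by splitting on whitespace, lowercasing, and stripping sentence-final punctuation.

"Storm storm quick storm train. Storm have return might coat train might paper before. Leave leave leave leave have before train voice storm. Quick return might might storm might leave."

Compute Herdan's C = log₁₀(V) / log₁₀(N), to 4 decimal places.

0.7050

N = 30, V = 11.
log₁₀(V) = 1.041393, log₁₀(N) = 1.477121
C = 1.041393 / 1.477121 = 0.7050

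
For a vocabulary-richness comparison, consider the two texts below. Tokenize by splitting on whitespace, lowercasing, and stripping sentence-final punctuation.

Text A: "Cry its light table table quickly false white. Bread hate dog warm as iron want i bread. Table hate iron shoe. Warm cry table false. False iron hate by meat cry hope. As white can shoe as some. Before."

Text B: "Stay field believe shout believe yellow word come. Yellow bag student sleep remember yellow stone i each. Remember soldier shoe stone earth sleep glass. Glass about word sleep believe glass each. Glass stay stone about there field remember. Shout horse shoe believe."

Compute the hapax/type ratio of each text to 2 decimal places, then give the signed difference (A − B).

A: hapax=12, V=22, ratio=0.55
B: hapax=8, V=21, ratio=0.38
Difference = 0.55 − 0.38 = 0.17

0.17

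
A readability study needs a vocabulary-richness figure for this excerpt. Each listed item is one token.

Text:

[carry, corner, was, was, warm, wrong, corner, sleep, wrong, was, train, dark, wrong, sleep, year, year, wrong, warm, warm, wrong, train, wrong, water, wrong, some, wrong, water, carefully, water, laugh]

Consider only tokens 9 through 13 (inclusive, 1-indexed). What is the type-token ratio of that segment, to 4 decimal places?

Segment tokens 9–13: wrong, was, train, dark, wrong
Segment N = 5, segment V = 4.
TTR = 4 / 5 = 0.8000

0.8000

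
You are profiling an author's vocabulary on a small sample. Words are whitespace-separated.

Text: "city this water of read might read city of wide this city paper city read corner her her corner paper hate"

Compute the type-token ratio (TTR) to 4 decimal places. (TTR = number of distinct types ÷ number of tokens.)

N = 21 tokens, V = 11 types.
TTR = V / N = 11 / 21 = 0.5238

0.5238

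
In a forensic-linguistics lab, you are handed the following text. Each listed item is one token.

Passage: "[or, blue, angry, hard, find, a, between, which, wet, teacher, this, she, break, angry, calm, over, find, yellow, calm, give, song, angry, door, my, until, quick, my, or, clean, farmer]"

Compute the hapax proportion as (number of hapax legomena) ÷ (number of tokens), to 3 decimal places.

Frequencies: angry:3, or:2, find:2, calm:2, my:2, blue:1, hard:1, a:1, between:1, which:1, wet:1, teacher:1, this:1, she:1, break:1, over:1, yellow:1, give:1, song:1, door:1, … (4 more, each freq 1)
Hapax count = 19; token count = 30.
Ratio = 19 / 30 = 0.633

0.633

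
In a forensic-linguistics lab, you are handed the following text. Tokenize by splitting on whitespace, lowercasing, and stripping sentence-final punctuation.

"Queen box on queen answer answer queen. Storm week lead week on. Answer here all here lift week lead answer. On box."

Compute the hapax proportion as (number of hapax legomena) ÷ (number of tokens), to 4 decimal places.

Frequencies: answer:4, queen:3, on:3, week:3, box:2, lead:2, here:2, storm:1, all:1, lift:1
Hapax count = 3; token count = 22.
Ratio = 3 / 22 = 0.1364

0.1364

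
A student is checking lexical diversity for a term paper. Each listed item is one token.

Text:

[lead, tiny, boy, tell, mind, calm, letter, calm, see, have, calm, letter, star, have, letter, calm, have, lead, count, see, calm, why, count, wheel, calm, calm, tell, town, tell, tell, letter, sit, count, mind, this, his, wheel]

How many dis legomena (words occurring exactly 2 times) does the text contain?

4

Frequencies: calm:7, tell:4, letter:4, have:3, count:3, lead:2, mind:2, see:2, wheel:2, tiny:1, boy:1, star:1, why:1, town:1, sit:1, this:1, his:1
Words with frequency 2: lead, mind, see, wheel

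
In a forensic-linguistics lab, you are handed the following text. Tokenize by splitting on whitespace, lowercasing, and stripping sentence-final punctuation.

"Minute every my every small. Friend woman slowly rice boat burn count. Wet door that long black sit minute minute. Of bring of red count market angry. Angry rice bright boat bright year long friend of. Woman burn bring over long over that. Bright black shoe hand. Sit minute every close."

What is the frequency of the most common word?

4

Frequencies: minute:4, every:3, long:3, of:3, bright:3, friend:2, woman:2, rice:2, boat:2, burn:2, count:2, that:2, black:2, sit:2, bring:2, angry:2, over:2, my:1, small:1, slowly:1, … (8 more, each freq 1)
Most common: 'minute' with frequency 4.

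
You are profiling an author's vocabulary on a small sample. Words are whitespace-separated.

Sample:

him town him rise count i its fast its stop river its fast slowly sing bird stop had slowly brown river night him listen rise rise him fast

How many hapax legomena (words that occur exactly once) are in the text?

9

Frequencies: him:4, rise:3, its:3, fast:3, stop:2, river:2, slowly:2, town:1, count:1, i:1, sing:1, bird:1, had:1, brown:1, night:1, listen:1
Hapax (freq=1): bird, brown, count, had, i, listen, night, sing, town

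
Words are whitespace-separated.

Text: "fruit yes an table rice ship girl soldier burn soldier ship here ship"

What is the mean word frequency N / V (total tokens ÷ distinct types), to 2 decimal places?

N = 13 tokens, V = 10 types.
Mean frequency = N / V = 13 / 10 = 1.30

1.30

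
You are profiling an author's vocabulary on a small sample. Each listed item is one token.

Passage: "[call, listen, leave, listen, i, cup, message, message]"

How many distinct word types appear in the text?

Distinct types: {call, cup, i, leave, listen, message}
V = 6

6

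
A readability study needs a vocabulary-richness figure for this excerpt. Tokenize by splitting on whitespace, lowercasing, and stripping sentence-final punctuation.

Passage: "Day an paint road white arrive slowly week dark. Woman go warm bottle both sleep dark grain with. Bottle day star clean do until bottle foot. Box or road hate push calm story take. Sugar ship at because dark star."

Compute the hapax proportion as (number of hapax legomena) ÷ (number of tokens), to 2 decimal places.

0.70

Frequencies: dark:3, bottle:3, day:2, road:2, star:2, an:1, paint:1, white:1, arrive:1, slowly:1, week:1, woman:1, go:1, warm:1, both:1, sleep:1, grain:1, with:1, clean:1, do:1, … (13 more, each freq 1)
Hapax count = 28; token count = 40.
Ratio = 28 / 40 = 0.70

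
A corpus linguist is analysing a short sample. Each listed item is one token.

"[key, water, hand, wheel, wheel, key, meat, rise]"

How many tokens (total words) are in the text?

Tokens: key, water, hand, wheel, wheel, key, meat, rise
N = 8

8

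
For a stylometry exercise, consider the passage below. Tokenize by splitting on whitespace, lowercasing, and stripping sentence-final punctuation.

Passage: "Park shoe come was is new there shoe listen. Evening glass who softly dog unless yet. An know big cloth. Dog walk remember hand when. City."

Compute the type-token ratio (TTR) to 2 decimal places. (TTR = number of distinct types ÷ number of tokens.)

0.92

N = 26 tokens, V = 24 types.
TTR = V / N = 24 / 26 = 0.92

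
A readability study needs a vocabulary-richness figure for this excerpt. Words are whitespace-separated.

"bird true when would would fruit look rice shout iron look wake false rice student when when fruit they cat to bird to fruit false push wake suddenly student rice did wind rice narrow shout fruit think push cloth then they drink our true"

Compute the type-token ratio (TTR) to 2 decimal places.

0.57

N = 44 tokens, V = 25 types.
TTR = V / N = 25 / 44 = 0.57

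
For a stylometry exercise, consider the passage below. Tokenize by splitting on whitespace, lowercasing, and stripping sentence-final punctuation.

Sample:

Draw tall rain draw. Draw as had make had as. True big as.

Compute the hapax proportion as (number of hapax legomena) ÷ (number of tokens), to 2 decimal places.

Frequencies: draw:3, as:3, had:2, tall:1, rain:1, make:1, true:1, big:1
Hapax count = 5; token count = 13.
Ratio = 5 / 13 = 0.38

0.38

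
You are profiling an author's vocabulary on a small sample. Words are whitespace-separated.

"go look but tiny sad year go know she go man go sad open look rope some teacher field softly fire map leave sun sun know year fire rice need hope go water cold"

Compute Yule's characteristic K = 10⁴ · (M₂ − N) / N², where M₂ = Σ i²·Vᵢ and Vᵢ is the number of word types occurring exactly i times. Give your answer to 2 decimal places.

Frequencies: go:5, look:2, sad:2, year:2, know:2, fire:2, sun:2, but:1, tiny:1, she:1, man:1, open:1, rope:1, some:1, teacher:1, field:1, softly:1, map:1, leave:1, rice:1, … (4 more, each freq 1)
N = 34. Frequency spectrum: V_1=17, V_2=6, V_5=1
M₂ = 1²·17 + 2²·6 + 5²·1 = 66
K = 10000 × (66 − 34) / 34² = 276.82

276.82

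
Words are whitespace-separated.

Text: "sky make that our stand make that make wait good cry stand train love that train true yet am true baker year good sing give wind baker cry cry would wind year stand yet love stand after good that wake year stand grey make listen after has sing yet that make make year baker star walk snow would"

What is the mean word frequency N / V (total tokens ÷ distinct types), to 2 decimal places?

2.15

N = 58 tokens, V = 27 types.
Mean frequency = N / V = 58 / 27 = 2.15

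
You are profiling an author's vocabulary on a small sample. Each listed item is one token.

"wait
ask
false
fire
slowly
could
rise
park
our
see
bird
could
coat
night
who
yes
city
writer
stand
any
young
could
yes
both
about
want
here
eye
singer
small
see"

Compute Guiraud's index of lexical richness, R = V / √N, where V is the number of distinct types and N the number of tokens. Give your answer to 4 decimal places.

4.8493

N = 31, V = 27.
√N = 5.567764
R = 27 / 5.567764 = 4.8493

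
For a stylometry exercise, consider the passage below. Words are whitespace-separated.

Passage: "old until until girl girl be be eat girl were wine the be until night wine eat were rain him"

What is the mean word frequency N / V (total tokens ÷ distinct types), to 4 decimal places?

1.8182

N = 20 tokens, V = 11 types.
Mean frequency = N / V = 20 / 11 = 1.8182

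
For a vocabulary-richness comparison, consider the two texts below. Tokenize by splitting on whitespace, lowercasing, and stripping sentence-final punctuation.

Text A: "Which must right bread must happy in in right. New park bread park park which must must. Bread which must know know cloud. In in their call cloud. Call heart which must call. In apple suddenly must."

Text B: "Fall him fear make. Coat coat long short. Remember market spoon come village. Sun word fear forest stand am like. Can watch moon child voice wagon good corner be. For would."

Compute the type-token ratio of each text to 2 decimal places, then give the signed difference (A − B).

TTR(A) = 15/37 = 0.41
TTR(B) = 29/31 = 0.94
Difference = 0.41 − 0.94 = -0.53

-0.53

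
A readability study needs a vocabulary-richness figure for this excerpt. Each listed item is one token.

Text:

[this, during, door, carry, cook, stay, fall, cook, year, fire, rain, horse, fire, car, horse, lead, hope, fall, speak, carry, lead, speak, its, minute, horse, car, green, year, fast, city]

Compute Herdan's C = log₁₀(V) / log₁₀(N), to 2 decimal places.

0.88

N = 30, V = 20.
log₁₀(V) = 1.301030, log₁₀(N) = 1.477121
C = 1.301030 / 1.477121 = 0.88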